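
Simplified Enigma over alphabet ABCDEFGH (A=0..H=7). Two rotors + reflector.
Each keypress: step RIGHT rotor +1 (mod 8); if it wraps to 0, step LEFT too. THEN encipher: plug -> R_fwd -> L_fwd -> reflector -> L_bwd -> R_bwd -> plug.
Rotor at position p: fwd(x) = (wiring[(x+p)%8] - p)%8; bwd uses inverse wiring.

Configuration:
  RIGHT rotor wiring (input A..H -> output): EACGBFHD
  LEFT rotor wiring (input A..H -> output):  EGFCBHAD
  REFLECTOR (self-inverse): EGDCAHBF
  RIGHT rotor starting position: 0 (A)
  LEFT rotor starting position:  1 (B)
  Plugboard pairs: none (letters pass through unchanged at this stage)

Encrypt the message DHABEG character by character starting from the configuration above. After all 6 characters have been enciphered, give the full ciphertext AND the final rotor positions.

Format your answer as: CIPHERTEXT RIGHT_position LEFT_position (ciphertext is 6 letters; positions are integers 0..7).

Answer: CCFCGA 6 1

Derivation:
Char 1 ('D'): step: R->1, L=1; D->plug->D->R->A->L->F->refl->H->L'->F->R'->C->plug->C
Char 2 ('H'): step: R->2, L=1; H->plug->H->R->G->L->C->refl->D->L'->H->R'->C->plug->C
Char 3 ('A'): step: R->3, L=1; A->plug->A->R->D->L->A->refl->E->L'->B->R'->F->plug->F
Char 4 ('B'): step: R->4, L=1; B->plug->B->R->B->L->E->refl->A->L'->D->R'->C->plug->C
Char 5 ('E'): step: R->5, L=1; E->plug->E->R->D->L->A->refl->E->L'->B->R'->G->plug->G
Char 6 ('G'): step: R->6, L=1; G->plug->G->R->D->L->A->refl->E->L'->B->R'->A->plug->A
Final: ciphertext=CCFCGA, RIGHT=6, LEFT=1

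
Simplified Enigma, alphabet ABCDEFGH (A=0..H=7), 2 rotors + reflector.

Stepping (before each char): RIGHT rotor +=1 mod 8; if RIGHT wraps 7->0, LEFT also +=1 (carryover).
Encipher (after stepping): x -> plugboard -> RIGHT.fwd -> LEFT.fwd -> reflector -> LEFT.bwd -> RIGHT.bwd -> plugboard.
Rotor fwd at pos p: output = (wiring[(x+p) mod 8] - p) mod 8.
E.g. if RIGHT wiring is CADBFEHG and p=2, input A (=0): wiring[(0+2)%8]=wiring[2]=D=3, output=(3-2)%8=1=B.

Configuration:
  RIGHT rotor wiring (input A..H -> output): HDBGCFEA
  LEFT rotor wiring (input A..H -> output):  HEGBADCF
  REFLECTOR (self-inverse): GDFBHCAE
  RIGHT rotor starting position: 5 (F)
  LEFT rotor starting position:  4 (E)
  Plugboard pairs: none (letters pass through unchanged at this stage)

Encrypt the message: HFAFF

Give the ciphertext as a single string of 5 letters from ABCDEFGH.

Answer: ACFDB

Derivation:
Char 1 ('H'): step: R->6, L=4; H->plug->H->R->H->L->F->refl->C->L'->G->R'->A->plug->A
Char 2 ('F'): step: R->7, L=4; F->plug->F->R->D->L->B->refl->D->L'->E->R'->C->plug->C
Char 3 ('A'): step: R->0, L->5 (L advanced); A->plug->A->R->H->L->D->refl->B->L'->F->R'->F->plug->F
Char 4 ('F'): step: R->1, L=5; F->plug->F->R->D->L->C->refl->F->L'->B->R'->D->plug->D
Char 5 ('F'): step: R->2, L=5; F->plug->F->R->G->L->E->refl->H->L'->E->R'->B->plug->B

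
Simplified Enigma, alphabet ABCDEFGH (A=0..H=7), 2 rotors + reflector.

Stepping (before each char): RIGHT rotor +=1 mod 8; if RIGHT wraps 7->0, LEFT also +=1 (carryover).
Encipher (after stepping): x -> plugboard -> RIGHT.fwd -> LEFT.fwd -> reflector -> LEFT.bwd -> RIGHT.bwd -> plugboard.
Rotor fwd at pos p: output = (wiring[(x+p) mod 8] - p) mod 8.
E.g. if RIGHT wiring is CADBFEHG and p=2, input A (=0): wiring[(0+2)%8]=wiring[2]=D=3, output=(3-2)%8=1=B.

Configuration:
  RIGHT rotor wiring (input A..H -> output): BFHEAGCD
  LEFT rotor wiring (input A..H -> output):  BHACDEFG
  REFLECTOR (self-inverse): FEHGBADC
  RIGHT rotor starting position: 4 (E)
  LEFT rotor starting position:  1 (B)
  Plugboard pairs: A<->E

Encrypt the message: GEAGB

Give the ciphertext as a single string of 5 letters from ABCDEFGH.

Char 1 ('G'): step: R->5, L=1; G->plug->G->R->H->L->A->refl->F->L'->G->R'->C->plug->C
Char 2 ('E'): step: R->6, L=1; E->plug->A->R->E->L->D->refl->G->L'->A->R'->H->plug->H
Char 3 ('A'): step: R->7, L=1; A->plug->E->R->F->L->E->refl->B->L'->C->R'->B->plug->B
Char 4 ('G'): step: R->0, L->2 (L advanced); G->plug->G->R->C->L->B->refl->E->L'->F->R'->B->plug->B
Char 5 ('B'): step: R->1, L=2; B->plug->B->R->G->L->H->refl->C->L'->D->R'->C->plug->C

Answer: CHBBC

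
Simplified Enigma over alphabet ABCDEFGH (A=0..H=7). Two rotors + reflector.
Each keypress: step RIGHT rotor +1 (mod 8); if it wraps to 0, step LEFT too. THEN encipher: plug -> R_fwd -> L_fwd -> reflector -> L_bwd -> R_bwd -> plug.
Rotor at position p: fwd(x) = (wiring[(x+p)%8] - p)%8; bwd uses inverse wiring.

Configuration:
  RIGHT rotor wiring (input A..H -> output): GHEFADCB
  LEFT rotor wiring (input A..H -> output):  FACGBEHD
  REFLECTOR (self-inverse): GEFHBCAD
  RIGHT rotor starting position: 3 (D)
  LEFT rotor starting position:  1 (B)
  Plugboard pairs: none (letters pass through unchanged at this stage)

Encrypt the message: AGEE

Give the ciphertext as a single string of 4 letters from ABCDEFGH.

Answer: GCGA

Derivation:
Char 1 ('A'): step: R->4, L=1; A->plug->A->R->E->L->D->refl->H->L'->A->R'->G->plug->G
Char 2 ('G'): step: R->5, L=1; G->plug->G->R->A->L->H->refl->D->L'->E->R'->C->plug->C
Char 3 ('E'): step: R->6, L=1; E->plug->E->R->G->L->C->refl->F->L'->C->R'->G->plug->G
Char 4 ('E'): step: R->7, L=1; E->plug->E->R->G->L->C->refl->F->L'->C->R'->A->plug->A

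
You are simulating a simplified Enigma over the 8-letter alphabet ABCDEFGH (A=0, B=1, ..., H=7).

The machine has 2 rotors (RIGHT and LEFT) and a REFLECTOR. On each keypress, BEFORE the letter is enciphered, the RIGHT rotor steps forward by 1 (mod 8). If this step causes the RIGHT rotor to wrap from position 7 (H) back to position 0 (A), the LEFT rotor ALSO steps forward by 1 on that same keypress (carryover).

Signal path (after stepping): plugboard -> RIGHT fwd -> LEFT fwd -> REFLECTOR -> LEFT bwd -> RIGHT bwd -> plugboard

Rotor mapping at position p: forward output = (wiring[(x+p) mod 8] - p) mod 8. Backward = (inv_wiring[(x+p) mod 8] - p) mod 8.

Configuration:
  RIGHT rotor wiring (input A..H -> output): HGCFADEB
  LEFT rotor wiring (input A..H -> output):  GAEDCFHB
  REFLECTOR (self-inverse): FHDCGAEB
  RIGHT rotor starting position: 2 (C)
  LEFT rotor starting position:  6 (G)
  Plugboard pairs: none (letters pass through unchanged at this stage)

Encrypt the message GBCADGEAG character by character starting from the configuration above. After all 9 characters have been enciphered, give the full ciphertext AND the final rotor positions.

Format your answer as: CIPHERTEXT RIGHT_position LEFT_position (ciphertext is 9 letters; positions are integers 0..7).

Char 1 ('G'): step: R->3, L=6; G->plug->G->R->D->L->C->refl->D->L'->B->R'->D->plug->D
Char 2 ('B'): step: R->4, L=6; B->plug->B->R->H->L->H->refl->B->L'->A->R'->C->plug->C
Char 3 ('C'): step: R->5, L=6; C->plug->C->R->E->L->G->refl->E->L'->G->R'->A->plug->A
Char 4 ('A'): step: R->6, L=6; A->plug->A->R->G->L->E->refl->G->L'->E->R'->E->plug->E
Char 5 ('D'): step: R->7, L=6; D->plug->D->R->D->L->C->refl->D->L'->B->R'->F->plug->F
Char 6 ('G'): step: R->0, L->7 (L advanced); G->plug->G->R->E->L->E->refl->G->L'->G->R'->B->plug->B
Char 7 ('E'): step: R->1, L=7; E->plug->E->R->C->L->B->refl->H->L'->B->R'->B->plug->B
Char 8 ('A'): step: R->2, L=7; A->plug->A->R->A->L->C->refl->D->L'->F->R'->G->plug->G
Char 9 ('G'): step: R->3, L=7; G->plug->G->R->D->L->F->refl->A->L'->H->R'->H->plug->H
Final: ciphertext=DCAEFBBGH, RIGHT=3, LEFT=7

Answer: DCAEFBBGH 3 7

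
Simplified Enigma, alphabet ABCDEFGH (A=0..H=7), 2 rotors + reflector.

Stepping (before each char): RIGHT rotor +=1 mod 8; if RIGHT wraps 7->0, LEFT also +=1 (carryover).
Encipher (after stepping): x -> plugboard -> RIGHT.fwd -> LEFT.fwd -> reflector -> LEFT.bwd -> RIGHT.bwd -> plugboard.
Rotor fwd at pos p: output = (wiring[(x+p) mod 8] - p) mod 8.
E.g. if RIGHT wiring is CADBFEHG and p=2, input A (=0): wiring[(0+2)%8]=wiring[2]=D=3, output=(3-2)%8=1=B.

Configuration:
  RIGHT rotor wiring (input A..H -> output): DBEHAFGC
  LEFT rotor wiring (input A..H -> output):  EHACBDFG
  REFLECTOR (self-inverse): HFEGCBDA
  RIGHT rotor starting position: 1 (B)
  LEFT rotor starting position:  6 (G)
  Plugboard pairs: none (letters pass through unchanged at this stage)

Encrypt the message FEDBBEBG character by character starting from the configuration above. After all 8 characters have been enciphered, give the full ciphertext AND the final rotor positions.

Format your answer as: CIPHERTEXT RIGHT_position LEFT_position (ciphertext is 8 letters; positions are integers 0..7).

Answer: GDCACFAB 1 7

Derivation:
Char 1 ('F'): step: R->2, L=6; F->plug->F->R->A->L->H->refl->A->L'->B->R'->G->plug->G
Char 2 ('E'): step: R->3, L=6; E->plug->E->R->H->L->F->refl->B->L'->D->R'->D->plug->D
Char 3 ('D'): step: R->4, L=6; D->plug->D->R->G->L->D->refl->G->L'->C->R'->C->plug->C
Char 4 ('B'): step: R->5, L=6; B->plug->B->R->B->L->A->refl->H->L'->A->R'->A->plug->A
Char 5 ('B'): step: R->6, L=6; B->plug->B->R->E->L->C->refl->E->L'->F->R'->C->plug->C
Char 6 ('E'): step: R->7, L=6; E->plug->E->R->A->L->H->refl->A->L'->B->R'->F->plug->F
Char 7 ('B'): step: R->0, L->7 (L advanced); B->plug->B->R->B->L->F->refl->B->L'->D->R'->A->plug->A
Char 8 ('G'): step: R->1, L=7; G->plug->G->R->B->L->F->refl->B->L'->D->R'->B->plug->B
Final: ciphertext=GDCACFAB, RIGHT=1, LEFT=7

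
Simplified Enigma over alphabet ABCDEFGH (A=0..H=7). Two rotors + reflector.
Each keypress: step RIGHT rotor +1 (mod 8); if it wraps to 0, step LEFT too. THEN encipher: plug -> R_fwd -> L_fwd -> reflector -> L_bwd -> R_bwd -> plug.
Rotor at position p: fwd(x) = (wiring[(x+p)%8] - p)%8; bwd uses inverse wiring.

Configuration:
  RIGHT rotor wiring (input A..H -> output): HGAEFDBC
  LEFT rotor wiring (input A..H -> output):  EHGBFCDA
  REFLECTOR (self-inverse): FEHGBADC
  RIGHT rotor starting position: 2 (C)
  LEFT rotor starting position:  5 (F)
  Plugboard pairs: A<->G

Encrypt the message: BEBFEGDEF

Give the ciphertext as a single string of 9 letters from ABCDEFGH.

Char 1 ('B'): step: R->3, L=5; B->plug->B->R->C->L->D->refl->G->L'->B->R'->A->plug->G
Char 2 ('E'): step: R->4, L=5; E->plug->E->R->D->L->H->refl->C->L'->E->R'->G->plug->A
Char 3 ('B'): step: R->5, L=5; B->plug->B->R->E->L->C->refl->H->L'->D->R'->F->plug->F
Char 4 ('F'): step: R->6, L=5; F->plug->F->R->G->L->E->refl->B->L'->F->R'->H->plug->H
Char 5 ('E'): step: R->7, L=5; E->plug->E->R->F->L->B->refl->E->L'->G->R'->F->plug->F
Char 6 ('G'): step: R->0, L->6 (L advanced); G->plug->A->R->H->L->E->refl->B->L'->D->R'->F->plug->F
Char 7 ('D'): step: R->1, L=6; D->plug->D->R->E->L->A->refl->F->L'->A->R'->F->plug->F
Char 8 ('E'): step: R->2, L=6; E->plug->E->R->H->L->E->refl->B->L'->D->R'->C->plug->C
Char 9 ('F'): step: R->3, L=6; F->plug->F->R->E->L->A->refl->F->L'->A->R'->C->plug->C

Answer: GAFHFFFCC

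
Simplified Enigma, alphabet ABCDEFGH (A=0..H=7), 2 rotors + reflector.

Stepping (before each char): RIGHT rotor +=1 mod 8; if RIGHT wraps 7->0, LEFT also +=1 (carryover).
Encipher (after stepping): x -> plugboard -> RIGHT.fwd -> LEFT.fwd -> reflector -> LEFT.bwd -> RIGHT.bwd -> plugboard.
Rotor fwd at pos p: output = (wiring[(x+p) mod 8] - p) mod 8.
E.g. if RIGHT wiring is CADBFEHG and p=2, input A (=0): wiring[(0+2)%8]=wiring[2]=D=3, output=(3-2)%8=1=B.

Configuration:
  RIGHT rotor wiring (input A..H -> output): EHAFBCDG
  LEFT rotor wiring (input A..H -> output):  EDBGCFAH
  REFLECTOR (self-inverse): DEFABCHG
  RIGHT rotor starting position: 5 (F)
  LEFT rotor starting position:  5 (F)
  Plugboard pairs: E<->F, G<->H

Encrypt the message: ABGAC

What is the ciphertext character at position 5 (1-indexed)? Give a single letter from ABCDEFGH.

Char 1 ('A'): step: R->6, L=5; A->plug->A->R->F->L->E->refl->B->L'->G->R'->C->plug->C
Char 2 ('B'): step: R->7, L=5; B->plug->B->R->F->L->E->refl->B->L'->G->R'->E->plug->F
Char 3 ('G'): step: R->0, L->6 (L advanced); G->plug->H->R->G->L->E->refl->B->L'->B->R'->E->plug->F
Char 4 ('A'): step: R->1, L=6; A->plug->A->R->G->L->E->refl->B->L'->B->R'->E->plug->F
Char 5 ('C'): step: R->2, L=6; C->plug->C->R->H->L->H->refl->G->L'->C->R'->G->plug->H

H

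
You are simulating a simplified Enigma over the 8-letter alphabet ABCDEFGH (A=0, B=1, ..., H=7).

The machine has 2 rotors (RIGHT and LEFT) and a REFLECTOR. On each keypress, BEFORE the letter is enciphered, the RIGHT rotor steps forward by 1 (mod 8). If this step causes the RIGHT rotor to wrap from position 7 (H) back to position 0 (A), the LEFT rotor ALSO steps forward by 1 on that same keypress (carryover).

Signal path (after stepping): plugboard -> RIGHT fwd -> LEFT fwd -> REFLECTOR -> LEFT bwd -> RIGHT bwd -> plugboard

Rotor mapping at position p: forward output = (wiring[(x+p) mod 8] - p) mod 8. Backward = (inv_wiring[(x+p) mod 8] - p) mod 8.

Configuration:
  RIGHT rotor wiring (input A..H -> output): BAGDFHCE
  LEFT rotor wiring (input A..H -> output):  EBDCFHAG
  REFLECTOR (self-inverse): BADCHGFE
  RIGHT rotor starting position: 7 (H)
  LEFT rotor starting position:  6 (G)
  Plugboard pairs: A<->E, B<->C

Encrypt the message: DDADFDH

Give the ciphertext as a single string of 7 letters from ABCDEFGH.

Answer: CBBFGEF

Derivation:
Char 1 ('D'): step: R->0, L->7 (L advanced); D->plug->D->R->D->L->E->refl->H->L'->A->R'->B->plug->C
Char 2 ('D'): step: R->1, L=7; D->plug->D->R->E->L->D->refl->C->L'->C->R'->C->plug->B
Char 3 ('A'): step: R->2, L=7; A->plug->E->R->A->L->H->refl->E->L'->D->R'->C->plug->B
Char 4 ('D'): step: R->3, L=7; D->plug->D->R->H->L->B->refl->A->L'->G->R'->F->plug->F
Char 5 ('F'): step: R->4, L=7; F->plug->F->R->E->L->D->refl->C->L'->C->R'->G->plug->G
Char 6 ('D'): step: R->5, L=7; D->plug->D->R->E->L->D->refl->C->L'->C->R'->A->plug->E
Char 7 ('H'): step: R->6, L=7; H->plug->H->R->B->L->F->refl->G->L'->F->R'->F->plug->F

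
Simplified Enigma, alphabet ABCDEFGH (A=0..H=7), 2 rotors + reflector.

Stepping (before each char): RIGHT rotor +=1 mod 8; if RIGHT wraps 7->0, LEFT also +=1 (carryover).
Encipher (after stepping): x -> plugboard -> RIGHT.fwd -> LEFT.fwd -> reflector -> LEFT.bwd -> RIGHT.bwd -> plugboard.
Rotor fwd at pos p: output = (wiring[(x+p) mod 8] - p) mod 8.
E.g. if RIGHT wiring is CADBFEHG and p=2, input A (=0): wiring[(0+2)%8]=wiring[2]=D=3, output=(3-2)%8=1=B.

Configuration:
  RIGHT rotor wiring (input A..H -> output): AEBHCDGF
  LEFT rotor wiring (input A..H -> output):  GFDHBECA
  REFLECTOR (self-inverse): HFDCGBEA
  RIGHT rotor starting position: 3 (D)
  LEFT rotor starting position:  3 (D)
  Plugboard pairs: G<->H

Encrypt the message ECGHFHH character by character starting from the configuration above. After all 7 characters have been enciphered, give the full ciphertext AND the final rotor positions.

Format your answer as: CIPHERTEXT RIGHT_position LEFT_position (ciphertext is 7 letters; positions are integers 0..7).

Char 1 ('E'): step: R->4, L=3; E->plug->E->R->E->L->F->refl->B->L'->C->R'->C->plug->C
Char 2 ('C'): step: R->5, L=3; C->plug->C->R->A->L->E->refl->G->L'->B->R'->B->plug->B
Char 3 ('G'): step: R->6, L=3; G->plug->H->R->F->L->D->refl->C->L'->G->R'->D->plug->D
Char 4 ('H'): step: R->7, L=3; H->plug->G->R->E->L->F->refl->B->L'->C->R'->D->plug->D
Char 5 ('F'): step: R->0, L->4 (L advanced); F->plug->F->R->D->L->E->refl->G->L'->C->R'->E->plug->E
Char 6 ('H'): step: R->1, L=4; H->plug->G->R->E->L->C->refl->D->L'->H->R'->H->plug->G
Char 7 ('H'): step: R->2, L=4; H->plug->G->R->G->L->H->refl->A->L'->B->R'->D->plug->D
Final: ciphertext=CBDDEGD, RIGHT=2, LEFT=4

Answer: CBDDEGD 2 4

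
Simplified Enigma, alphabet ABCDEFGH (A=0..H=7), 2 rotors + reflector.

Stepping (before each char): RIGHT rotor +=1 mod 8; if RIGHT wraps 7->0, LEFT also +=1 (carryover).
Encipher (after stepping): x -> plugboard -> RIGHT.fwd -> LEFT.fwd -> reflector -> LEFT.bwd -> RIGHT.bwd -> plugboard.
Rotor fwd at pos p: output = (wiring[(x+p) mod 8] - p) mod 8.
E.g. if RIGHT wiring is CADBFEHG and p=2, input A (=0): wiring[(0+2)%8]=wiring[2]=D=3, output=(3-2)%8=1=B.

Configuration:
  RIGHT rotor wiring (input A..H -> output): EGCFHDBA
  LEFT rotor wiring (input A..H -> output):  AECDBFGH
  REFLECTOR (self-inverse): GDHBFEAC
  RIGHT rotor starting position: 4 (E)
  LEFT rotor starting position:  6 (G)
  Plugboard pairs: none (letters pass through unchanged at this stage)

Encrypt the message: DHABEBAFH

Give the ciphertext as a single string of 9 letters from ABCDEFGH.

Char 1 ('D'): step: R->5, L=6; D->plug->D->R->H->L->H->refl->C->L'->C->R'->H->plug->H
Char 2 ('H'): step: R->6, L=6; H->plug->H->R->F->L->F->refl->E->L'->E->R'->E->plug->E
Char 3 ('A'): step: R->7, L=6; A->plug->A->R->B->L->B->refl->D->L'->G->R'->E->plug->E
Char 4 ('B'): step: R->0, L->7 (L advanced); B->plug->B->R->G->L->G->refl->A->L'->A->R'->H->plug->H
Char 5 ('E'): step: R->1, L=7; E->plug->E->R->C->L->F->refl->E->L'->E->R'->C->plug->C
Char 6 ('B'): step: R->2, L=7; B->plug->B->R->D->L->D->refl->B->L'->B->R'->D->plug->D
Char 7 ('A'): step: R->3, L=7; A->plug->A->R->C->L->F->refl->E->L'->E->R'->B->plug->B
Char 8 ('F'): step: R->4, L=7; F->plug->F->R->C->L->F->refl->E->L'->E->R'->D->plug->D
Char 9 ('H'): step: R->5, L=7; H->plug->H->R->C->L->F->refl->E->L'->E->R'->B->plug->B

Answer: HEEHCDBDB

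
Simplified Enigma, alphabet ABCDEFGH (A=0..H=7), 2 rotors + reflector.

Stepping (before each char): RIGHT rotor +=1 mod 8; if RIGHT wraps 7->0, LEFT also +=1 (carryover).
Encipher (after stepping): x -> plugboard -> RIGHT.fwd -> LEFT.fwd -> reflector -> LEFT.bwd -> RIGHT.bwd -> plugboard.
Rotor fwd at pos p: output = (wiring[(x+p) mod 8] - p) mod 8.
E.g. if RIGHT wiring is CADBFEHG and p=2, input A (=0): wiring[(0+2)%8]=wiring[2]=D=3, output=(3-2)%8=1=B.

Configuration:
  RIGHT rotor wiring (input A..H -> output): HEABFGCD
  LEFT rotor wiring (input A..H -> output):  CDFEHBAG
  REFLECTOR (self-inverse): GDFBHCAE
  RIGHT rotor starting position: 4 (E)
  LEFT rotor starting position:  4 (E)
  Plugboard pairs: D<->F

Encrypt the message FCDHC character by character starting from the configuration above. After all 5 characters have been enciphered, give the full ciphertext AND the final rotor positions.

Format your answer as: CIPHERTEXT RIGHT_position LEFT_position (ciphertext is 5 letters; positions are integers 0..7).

Char 1 ('F'): step: R->5, L=4; F->plug->D->R->C->L->E->refl->H->L'->F->R'->B->plug->B
Char 2 ('C'): step: R->6, L=4; C->plug->C->R->B->L->F->refl->C->L'->D->R'->F->plug->D
Char 3 ('D'): step: R->7, L=4; D->plug->F->R->G->L->B->refl->D->L'->A->R'->B->plug->B
Char 4 ('H'): step: R->0, L->5 (L advanced); H->plug->H->R->D->L->F->refl->C->L'->H->R'->A->plug->A
Char 5 ('C'): step: R->1, L=5; C->plug->C->R->A->L->E->refl->H->L'->G->R'->H->plug->H
Final: ciphertext=BDBAH, RIGHT=1, LEFT=5

Answer: BDBAH 1 5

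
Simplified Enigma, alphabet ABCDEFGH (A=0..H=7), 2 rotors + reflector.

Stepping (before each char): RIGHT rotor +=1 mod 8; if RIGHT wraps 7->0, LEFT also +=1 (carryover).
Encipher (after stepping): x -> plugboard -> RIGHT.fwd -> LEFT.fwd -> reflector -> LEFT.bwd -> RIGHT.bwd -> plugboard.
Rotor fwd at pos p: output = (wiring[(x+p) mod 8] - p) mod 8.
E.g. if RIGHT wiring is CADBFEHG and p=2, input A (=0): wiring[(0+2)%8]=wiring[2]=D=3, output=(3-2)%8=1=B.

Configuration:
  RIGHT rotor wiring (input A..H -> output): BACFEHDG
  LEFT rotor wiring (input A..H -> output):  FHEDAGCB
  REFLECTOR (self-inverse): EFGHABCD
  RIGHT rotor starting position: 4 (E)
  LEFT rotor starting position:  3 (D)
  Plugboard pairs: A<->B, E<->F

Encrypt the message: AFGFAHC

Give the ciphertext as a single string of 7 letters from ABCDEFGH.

Answer: GBFGEBF

Derivation:
Char 1 ('A'): step: R->5, L=3; A->plug->B->R->G->L->E->refl->A->L'->A->R'->G->plug->G
Char 2 ('F'): step: R->6, L=3; F->plug->E->R->E->L->G->refl->C->L'->F->R'->A->plug->B
Char 3 ('G'): step: R->7, L=3; G->plug->G->R->A->L->A->refl->E->L'->G->R'->E->plug->F
Char 4 ('F'): step: R->0, L->4 (L advanced); F->plug->E->R->E->L->B->refl->F->L'->D->R'->G->plug->G
Char 5 ('A'): step: R->1, L=4; A->plug->B->R->B->L->C->refl->G->L'->C->R'->F->plug->E
Char 6 ('H'): step: R->2, L=4; H->plug->H->R->G->L->A->refl->E->L'->A->R'->A->plug->B
Char 7 ('C'): step: R->3, L=4; C->plug->C->R->E->L->B->refl->F->L'->D->R'->E->plug->F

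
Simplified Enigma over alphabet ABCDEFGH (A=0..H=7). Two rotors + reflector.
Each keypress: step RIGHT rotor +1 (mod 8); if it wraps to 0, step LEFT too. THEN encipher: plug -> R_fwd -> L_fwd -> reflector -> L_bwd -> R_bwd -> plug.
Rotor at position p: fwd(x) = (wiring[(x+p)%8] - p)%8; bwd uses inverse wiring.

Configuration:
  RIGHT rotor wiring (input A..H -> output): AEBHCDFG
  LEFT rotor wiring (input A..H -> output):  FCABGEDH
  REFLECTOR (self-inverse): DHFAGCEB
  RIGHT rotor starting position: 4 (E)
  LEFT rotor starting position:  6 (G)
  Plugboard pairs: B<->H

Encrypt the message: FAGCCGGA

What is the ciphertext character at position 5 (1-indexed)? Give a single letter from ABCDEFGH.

Char 1 ('F'): step: R->5, L=6; F->plug->F->R->E->L->C->refl->F->L'->A->R'->B->plug->H
Char 2 ('A'): step: R->6, L=6; A->plug->A->R->H->L->G->refl->E->L'->D->R'->E->plug->E
Char 3 ('G'): step: R->7, L=6; G->plug->G->R->E->L->C->refl->F->L'->A->R'->E->plug->E
Char 4 ('C'): step: R->0, L->7 (L advanced); C->plug->C->R->B->L->G->refl->E->L'->H->R'->D->plug->D
Char 5 ('C'): step: R->1, L=7; C->plug->C->R->G->L->F->refl->C->L'->E->R'->F->plug->F

F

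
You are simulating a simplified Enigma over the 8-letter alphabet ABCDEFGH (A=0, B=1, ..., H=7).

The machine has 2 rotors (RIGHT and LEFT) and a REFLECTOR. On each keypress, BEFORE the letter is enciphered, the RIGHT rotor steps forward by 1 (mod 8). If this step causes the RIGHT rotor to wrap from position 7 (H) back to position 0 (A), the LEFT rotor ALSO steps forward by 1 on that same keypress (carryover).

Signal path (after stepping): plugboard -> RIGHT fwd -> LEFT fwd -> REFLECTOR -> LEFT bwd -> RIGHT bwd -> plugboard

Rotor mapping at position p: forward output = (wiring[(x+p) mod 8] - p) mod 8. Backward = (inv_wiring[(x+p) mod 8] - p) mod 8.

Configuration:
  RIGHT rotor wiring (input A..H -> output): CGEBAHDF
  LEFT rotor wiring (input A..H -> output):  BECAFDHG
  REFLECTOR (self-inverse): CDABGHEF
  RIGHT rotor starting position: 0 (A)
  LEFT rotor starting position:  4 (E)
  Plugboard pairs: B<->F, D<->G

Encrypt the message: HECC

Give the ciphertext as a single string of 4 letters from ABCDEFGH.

Char 1 ('H'): step: R->1, L=4; H->plug->H->R->B->L->H->refl->F->L'->E->R'->G->plug->D
Char 2 ('E'): step: R->2, L=4; E->plug->E->R->B->L->H->refl->F->L'->E->R'->H->plug->H
Char 3 ('C'): step: R->3, L=4; C->plug->C->R->E->L->F->refl->H->L'->B->R'->H->plug->H
Char 4 ('C'): step: R->4, L=4; C->plug->C->R->H->L->E->refl->G->L'->G->R'->E->plug->E

Answer: DHHE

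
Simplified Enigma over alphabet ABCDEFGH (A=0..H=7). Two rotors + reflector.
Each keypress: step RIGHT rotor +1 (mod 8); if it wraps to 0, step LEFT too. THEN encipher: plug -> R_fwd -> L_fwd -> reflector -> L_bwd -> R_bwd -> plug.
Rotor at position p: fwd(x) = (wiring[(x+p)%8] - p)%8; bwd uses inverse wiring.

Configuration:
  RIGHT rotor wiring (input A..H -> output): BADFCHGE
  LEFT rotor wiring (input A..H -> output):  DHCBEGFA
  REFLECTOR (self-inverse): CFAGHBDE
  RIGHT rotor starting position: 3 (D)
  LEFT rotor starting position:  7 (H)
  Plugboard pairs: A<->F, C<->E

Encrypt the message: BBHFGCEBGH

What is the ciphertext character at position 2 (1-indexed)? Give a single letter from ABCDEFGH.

Char 1 ('B'): step: R->4, L=7; B->plug->B->R->D->L->D->refl->G->L'->H->R'->G->plug->G
Char 2 ('B'): step: R->5, L=7; B->plug->B->R->B->L->E->refl->H->L'->G->R'->F->plug->A

A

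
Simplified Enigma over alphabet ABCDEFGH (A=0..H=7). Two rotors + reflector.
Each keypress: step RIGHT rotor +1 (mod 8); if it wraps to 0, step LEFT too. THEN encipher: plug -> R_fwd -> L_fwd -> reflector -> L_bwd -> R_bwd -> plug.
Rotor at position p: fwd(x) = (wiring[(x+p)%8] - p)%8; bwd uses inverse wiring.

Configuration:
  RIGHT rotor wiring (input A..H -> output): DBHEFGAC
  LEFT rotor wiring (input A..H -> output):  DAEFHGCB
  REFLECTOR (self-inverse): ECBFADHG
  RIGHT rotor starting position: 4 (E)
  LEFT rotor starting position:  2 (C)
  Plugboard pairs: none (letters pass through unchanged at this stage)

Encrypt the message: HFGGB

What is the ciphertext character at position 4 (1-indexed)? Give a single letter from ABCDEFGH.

Char 1 ('H'): step: R->5, L=2; H->plug->H->R->A->L->C->refl->B->L'->G->R'->D->plug->D
Char 2 ('F'): step: R->6, L=2; F->plug->F->R->G->L->B->refl->C->L'->A->R'->H->plug->H
Char 3 ('G'): step: R->7, L=2; G->plug->G->R->H->L->G->refl->H->L'->F->R'->E->plug->E
Char 4 ('G'): step: R->0, L->3 (L advanced); G->plug->G->R->A->L->C->refl->B->L'->H->R'->C->plug->C

C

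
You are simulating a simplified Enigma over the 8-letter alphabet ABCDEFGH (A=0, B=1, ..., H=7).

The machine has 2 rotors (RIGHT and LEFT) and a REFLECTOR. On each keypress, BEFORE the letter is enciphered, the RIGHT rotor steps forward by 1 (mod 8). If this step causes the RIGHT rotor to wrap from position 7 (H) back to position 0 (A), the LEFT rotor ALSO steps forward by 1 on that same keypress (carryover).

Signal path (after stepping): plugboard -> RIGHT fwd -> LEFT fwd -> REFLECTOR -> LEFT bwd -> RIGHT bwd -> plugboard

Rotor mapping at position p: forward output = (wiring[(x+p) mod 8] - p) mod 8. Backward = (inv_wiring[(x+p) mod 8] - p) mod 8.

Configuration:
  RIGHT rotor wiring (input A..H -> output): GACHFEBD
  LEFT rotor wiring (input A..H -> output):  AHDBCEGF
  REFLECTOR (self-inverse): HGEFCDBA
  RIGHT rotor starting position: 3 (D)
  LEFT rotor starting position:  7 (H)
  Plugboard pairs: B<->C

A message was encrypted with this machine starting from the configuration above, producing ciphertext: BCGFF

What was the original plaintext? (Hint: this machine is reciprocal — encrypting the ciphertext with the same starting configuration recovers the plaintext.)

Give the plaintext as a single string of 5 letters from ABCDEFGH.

Char 1 ('B'): step: R->4, L=7; B->plug->C->R->F->L->D->refl->F->L'->G->R'->G->plug->G
Char 2 ('C'): step: R->5, L=7; C->plug->B->R->E->L->C->refl->E->L'->D->R'->E->plug->E
Char 3 ('G'): step: R->6, L=7; G->plug->G->R->H->L->H->refl->A->L'->C->R'->D->plug->D
Char 4 ('F'): step: R->7, L=7; F->plug->F->R->G->L->F->refl->D->L'->F->R'->G->plug->G
Char 5 ('F'): step: R->0, L->0 (L advanced); F->plug->F->R->E->L->C->refl->E->L'->F->R'->E->plug->E

Answer: GEDGE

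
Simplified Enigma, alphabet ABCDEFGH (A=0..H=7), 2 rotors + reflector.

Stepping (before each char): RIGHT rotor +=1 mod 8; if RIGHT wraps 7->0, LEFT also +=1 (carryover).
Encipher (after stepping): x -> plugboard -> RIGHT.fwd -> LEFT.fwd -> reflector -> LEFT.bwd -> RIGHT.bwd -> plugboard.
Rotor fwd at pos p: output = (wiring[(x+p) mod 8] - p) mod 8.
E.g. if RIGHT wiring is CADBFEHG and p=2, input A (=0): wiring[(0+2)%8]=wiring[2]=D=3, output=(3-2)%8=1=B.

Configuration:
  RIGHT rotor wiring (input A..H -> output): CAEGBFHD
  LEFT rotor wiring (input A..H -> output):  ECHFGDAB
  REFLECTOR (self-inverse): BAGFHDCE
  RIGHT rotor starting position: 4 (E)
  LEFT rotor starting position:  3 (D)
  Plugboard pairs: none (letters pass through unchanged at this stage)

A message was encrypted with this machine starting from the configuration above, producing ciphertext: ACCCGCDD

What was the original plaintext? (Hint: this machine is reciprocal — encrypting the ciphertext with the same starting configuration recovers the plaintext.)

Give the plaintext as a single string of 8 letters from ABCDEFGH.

Char 1 ('A'): step: R->5, L=3; A->plug->A->R->A->L->C->refl->G->L'->E->R'->H->plug->H
Char 2 ('C'): step: R->6, L=3; C->plug->C->R->E->L->G->refl->C->L'->A->R'->F->plug->F
Char 3 ('C'): step: R->7, L=3; C->plug->C->R->B->L->D->refl->F->L'->D->R'->B->plug->B
Char 4 ('C'): step: R->0, L->4 (L advanced); C->plug->C->R->E->L->A->refl->B->L'->H->R'->G->plug->G
Char 5 ('G'): step: R->1, L=4; G->plug->G->R->C->L->E->refl->H->L'->B->R'->H->plug->H
Char 6 ('C'): step: R->2, L=4; C->plug->C->R->H->L->B->refl->A->L'->E->R'->B->plug->B
Char 7 ('D'): step: R->3, L=4; D->plug->D->R->E->L->A->refl->B->L'->H->R'->F->plug->F
Char 8 ('D'): step: R->4, L=4; D->plug->D->R->H->L->B->refl->A->L'->E->R'->F->plug->F

Answer: HFBGHBFF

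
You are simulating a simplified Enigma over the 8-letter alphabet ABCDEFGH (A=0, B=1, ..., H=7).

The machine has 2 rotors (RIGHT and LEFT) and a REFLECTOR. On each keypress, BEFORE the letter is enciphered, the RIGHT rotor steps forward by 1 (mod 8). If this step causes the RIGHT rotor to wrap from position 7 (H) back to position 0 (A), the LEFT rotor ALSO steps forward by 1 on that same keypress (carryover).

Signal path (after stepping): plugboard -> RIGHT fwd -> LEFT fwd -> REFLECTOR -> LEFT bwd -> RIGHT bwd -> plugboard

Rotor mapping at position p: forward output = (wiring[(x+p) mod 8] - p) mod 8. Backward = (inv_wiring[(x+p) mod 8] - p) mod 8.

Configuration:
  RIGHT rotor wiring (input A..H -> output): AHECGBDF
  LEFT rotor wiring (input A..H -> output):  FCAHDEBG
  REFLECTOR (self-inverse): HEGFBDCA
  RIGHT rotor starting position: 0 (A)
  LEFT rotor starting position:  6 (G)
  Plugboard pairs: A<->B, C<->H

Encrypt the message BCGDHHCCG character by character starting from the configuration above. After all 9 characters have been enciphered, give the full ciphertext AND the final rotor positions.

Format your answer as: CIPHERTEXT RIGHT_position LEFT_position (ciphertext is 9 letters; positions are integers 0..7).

Answer: EFBBADFGE 1 7

Derivation:
Char 1 ('B'): step: R->1, L=6; B->plug->A->R->G->L->F->refl->D->L'->A->R'->E->plug->E
Char 2 ('C'): step: R->2, L=6; C->plug->H->R->F->L->B->refl->E->L'->D->R'->F->plug->F
Char 3 ('G'): step: R->3, L=6; G->plug->G->R->E->L->C->refl->G->L'->H->R'->A->plug->B
Char 4 ('D'): step: R->4, L=6; D->plug->D->R->B->L->A->refl->H->L'->C->R'->A->plug->B
Char 5 ('H'): step: R->5, L=6; H->plug->C->R->A->L->D->refl->F->L'->G->R'->B->plug->A
Char 6 ('H'): step: R->6, L=6; H->plug->C->R->C->L->H->refl->A->L'->B->R'->D->plug->D
Char 7 ('C'): step: R->7, L=6; C->plug->H->R->E->L->C->refl->G->L'->H->R'->F->plug->F
Char 8 ('C'): step: R->0, L->7 (L advanced); C->plug->H->R->F->L->E->refl->B->L'->D->R'->G->plug->G
Char 9 ('G'): step: R->1, L=7; G->plug->G->R->E->L->A->refl->H->L'->A->R'->E->plug->E
Final: ciphertext=EFBBADFGE, RIGHT=1, LEFT=7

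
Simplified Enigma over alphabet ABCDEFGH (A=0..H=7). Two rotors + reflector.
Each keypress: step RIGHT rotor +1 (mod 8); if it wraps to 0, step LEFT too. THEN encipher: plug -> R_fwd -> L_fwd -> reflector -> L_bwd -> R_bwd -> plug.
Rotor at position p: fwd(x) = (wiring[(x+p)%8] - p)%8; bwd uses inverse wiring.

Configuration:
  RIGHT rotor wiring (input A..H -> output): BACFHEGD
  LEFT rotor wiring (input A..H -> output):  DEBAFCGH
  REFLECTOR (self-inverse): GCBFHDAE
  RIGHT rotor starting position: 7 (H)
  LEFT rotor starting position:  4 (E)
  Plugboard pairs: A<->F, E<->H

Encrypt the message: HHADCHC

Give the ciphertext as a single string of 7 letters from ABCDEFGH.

Answer: EFDEEFA

Derivation:
Char 1 ('H'): step: R->0, L->5 (L advanced); H->plug->E->R->H->L->A->refl->G->L'->D->R'->H->plug->E
Char 2 ('H'): step: R->1, L=5; H->plug->E->R->D->L->G->refl->A->L'->H->R'->A->plug->F
Char 3 ('A'): step: R->2, L=5; A->plug->F->R->B->L->B->refl->C->L'->C->R'->D->plug->D
Char 4 ('D'): step: R->3, L=5; D->plug->D->R->D->L->G->refl->A->L'->H->R'->H->plug->E
Char 5 ('C'): step: R->4, L=5; C->plug->C->R->C->L->C->refl->B->L'->B->R'->H->plug->E
Char 6 ('H'): step: R->5, L=5; H->plug->E->R->D->L->G->refl->A->L'->H->R'->A->plug->F
Char 7 ('C'): step: R->6, L=5; C->plug->C->R->D->L->G->refl->A->L'->H->R'->F->plug->A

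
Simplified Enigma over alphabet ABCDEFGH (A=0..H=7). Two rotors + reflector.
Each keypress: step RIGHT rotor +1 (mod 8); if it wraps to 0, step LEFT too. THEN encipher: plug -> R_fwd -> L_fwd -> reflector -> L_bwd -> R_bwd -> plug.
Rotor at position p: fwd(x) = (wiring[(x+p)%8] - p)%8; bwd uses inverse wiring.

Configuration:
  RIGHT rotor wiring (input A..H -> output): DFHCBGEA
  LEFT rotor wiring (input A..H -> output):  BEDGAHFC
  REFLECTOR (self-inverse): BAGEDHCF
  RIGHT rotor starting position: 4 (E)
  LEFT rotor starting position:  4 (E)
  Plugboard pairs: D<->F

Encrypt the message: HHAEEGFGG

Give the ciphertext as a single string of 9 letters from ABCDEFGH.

Char 1 ('H'): step: R->5, L=4; H->plug->H->R->E->L->F->refl->H->L'->G->R'->D->plug->F
Char 2 ('H'): step: R->6, L=4; H->plug->H->R->A->L->E->refl->D->L'->B->R'->E->plug->E
Char 3 ('A'): step: R->7, L=4; A->plug->A->R->B->L->D->refl->E->L'->A->R'->D->plug->F
Char 4 ('E'): step: R->0, L->5 (L advanced); E->plug->E->R->B->L->A->refl->B->L'->G->R'->F->plug->D
Char 5 ('E'): step: R->1, L=5; E->plug->E->R->F->L->G->refl->C->L'->A->R'->D->plug->F
Char 6 ('G'): step: R->2, L=5; G->plug->G->R->B->L->A->refl->B->L'->G->R'->F->plug->D
Char 7 ('F'): step: R->3, L=5; F->plug->D->R->B->L->A->refl->B->L'->G->R'->B->plug->B
Char 8 ('G'): step: R->4, L=5; G->plug->G->R->D->L->E->refl->D->L'->H->R'->E->plug->E
Char 9 ('G'): step: R->5, L=5; G->plug->G->R->F->L->G->refl->C->L'->A->R'->E->plug->E

Answer: FEFDFDBEE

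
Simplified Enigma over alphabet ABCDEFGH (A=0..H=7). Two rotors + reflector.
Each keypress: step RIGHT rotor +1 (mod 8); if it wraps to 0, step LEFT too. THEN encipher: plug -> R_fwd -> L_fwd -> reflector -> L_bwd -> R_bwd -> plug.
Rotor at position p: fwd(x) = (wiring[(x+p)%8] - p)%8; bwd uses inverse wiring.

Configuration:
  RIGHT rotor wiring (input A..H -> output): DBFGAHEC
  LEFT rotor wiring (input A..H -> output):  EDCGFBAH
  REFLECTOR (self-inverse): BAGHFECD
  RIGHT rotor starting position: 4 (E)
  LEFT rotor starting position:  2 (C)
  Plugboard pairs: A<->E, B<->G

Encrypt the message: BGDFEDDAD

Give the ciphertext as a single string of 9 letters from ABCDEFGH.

Char 1 ('B'): step: R->5, L=2; B->plug->G->R->B->L->E->refl->F->L'->F->R'->C->plug->C
Char 2 ('G'): step: R->6, L=2; G->plug->B->R->E->L->G->refl->C->L'->G->R'->A->plug->E
Char 3 ('D'): step: R->7, L=2; D->plug->D->R->G->L->C->refl->G->L'->E->R'->B->plug->G
Char 4 ('F'): step: R->0, L->3 (L advanced); F->plug->F->R->H->L->H->refl->D->L'->A->R'->E->plug->A
Char 5 ('E'): step: R->1, L=3; E->plug->A->R->A->L->D->refl->H->L'->H->R'->D->plug->D
Char 6 ('D'): step: R->2, L=3; D->plug->D->R->F->L->B->refl->A->L'->G->R'->C->plug->C
Char 7 ('D'): step: R->3, L=3; D->plug->D->R->B->L->C->refl->G->L'->C->R'->H->plug->H
Char 8 ('A'): step: R->4, L=3; A->plug->E->R->H->L->H->refl->D->L'->A->R'->C->plug->C
Char 9 ('D'): step: R->5, L=3; D->plug->D->R->G->L->A->refl->B->L'->F->R'->C->plug->C

Answer: CEGADCHCC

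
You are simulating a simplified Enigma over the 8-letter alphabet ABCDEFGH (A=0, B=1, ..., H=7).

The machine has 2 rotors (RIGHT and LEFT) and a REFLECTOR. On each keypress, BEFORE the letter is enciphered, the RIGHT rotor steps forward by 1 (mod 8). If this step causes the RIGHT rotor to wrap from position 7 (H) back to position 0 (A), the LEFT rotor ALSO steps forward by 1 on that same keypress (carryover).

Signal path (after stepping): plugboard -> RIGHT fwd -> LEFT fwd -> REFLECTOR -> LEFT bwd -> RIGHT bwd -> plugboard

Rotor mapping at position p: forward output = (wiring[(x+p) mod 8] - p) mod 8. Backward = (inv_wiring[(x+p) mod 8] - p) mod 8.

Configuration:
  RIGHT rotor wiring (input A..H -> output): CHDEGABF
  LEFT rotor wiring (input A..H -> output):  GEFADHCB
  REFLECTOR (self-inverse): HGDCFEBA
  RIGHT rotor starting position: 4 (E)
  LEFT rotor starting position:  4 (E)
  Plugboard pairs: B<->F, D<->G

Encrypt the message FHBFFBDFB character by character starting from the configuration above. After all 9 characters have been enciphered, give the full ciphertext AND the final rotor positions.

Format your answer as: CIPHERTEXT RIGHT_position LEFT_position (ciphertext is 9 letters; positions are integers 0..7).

Answer: HBFCHECCC 5 5

Derivation:
Char 1 ('F'): step: R->5, L=4; F->plug->B->R->E->L->C->refl->D->L'->B->R'->H->plug->H
Char 2 ('H'): step: R->6, L=4; H->plug->H->R->C->L->G->refl->B->L'->G->R'->F->plug->B
Char 3 ('B'): step: R->7, L=4; B->plug->F->R->H->L->E->refl->F->L'->D->R'->B->plug->F
Char 4 ('F'): step: R->0, L->5 (L advanced); F->plug->B->R->H->L->G->refl->B->L'->D->R'->C->plug->C
Char 5 ('F'): step: R->1, L=5; F->plug->B->R->C->L->E->refl->F->L'->B->R'->H->plug->H
Char 6 ('B'): step: R->2, L=5; B->plug->F->R->D->L->B->refl->G->L'->H->R'->E->plug->E
Char 7 ('D'): step: R->3, L=5; D->plug->G->R->E->L->H->refl->A->L'->F->R'->C->plug->C
Char 8 ('F'): step: R->4, L=5; F->plug->B->R->E->L->H->refl->A->L'->F->R'->C->plug->C
Char 9 ('B'): step: R->5, L=5; B->plug->F->R->G->L->D->refl->C->L'->A->R'->C->plug->C
Final: ciphertext=HBFCHECCC, RIGHT=5, LEFT=5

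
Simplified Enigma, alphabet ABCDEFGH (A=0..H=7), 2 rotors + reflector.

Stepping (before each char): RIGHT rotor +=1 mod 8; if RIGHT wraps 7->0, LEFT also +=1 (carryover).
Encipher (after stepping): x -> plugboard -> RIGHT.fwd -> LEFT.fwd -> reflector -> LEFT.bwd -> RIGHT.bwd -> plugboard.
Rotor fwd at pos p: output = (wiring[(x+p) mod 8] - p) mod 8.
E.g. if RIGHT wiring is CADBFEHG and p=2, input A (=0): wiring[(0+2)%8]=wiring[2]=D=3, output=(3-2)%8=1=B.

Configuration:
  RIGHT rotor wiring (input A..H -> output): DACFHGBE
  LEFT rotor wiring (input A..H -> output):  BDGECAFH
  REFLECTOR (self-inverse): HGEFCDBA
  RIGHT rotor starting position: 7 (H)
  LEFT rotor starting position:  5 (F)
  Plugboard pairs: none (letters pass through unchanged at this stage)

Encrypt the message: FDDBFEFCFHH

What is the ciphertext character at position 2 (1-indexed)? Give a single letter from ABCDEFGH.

Char 1 ('F'): step: R->0, L->6 (L advanced); F->plug->F->R->G->L->E->refl->C->L'->H->R'->E->plug->E
Char 2 ('D'): step: R->1, L=6; D->plug->D->R->G->L->E->refl->C->L'->H->R'->A->plug->A

A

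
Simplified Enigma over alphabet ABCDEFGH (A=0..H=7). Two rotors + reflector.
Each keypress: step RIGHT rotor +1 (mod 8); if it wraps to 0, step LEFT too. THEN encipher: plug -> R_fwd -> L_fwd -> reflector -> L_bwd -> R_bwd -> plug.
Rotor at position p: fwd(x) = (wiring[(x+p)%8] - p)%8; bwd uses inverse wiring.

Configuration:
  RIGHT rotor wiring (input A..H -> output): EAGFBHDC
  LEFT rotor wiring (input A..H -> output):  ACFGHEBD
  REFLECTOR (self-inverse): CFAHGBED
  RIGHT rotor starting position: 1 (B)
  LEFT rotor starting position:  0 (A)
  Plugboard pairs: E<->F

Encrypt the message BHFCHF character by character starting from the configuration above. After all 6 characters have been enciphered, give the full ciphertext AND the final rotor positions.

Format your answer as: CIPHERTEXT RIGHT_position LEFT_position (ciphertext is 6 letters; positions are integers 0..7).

Char 1 ('B'): step: R->2, L=0; B->plug->B->R->D->L->G->refl->E->L'->F->R'->D->plug->D
Char 2 ('H'): step: R->3, L=0; H->plug->H->R->D->L->G->refl->E->L'->F->R'->G->plug->G
Char 3 ('F'): step: R->4, L=0; F->plug->E->R->A->L->A->refl->C->L'->B->R'->H->plug->H
Char 4 ('C'): step: R->5, L=0; C->plug->C->R->F->L->E->refl->G->L'->D->R'->E->plug->F
Char 5 ('H'): step: R->6, L=0; H->plug->H->R->B->L->C->refl->A->L'->A->R'->E->plug->F
Char 6 ('F'): step: R->7, L=0; F->plug->E->R->G->L->B->refl->F->L'->C->R'->F->plug->E
Final: ciphertext=DGHFFE, RIGHT=7, LEFT=0

Answer: DGHFFE 7 0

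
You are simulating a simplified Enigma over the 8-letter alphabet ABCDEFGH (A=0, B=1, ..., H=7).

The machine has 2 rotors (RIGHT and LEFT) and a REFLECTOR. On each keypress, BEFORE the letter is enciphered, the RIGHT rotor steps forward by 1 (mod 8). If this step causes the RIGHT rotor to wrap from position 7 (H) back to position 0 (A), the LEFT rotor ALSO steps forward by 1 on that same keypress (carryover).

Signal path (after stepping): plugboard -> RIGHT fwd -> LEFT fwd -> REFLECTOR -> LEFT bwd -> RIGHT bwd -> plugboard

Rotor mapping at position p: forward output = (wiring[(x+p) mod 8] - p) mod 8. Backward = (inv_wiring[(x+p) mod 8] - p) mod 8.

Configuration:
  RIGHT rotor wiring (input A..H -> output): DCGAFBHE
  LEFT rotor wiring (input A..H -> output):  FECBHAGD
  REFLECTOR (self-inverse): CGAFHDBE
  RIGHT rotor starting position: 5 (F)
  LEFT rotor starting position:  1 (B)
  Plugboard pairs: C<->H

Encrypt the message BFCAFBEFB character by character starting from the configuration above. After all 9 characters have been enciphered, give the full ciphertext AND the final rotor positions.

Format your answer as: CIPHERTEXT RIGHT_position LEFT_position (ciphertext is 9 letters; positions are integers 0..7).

Char 1 ('B'): step: R->6, L=1; B->plug->B->R->G->L->C->refl->A->L'->C->R'->F->plug->F
Char 2 ('F'): step: R->7, L=1; F->plug->F->R->G->L->C->refl->A->L'->C->R'->G->plug->G
Char 3 ('C'): step: R->0, L->2 (L advanced); C->plug->H->R->E->L->E->refl->H->L'->B->R'->F->plug->F
Char 4 ('A'): step: R->1, L=2; A->plug->A->R->B->L->H->refl->E->L'->E->R'->D->plug->D
Char 5 ('F'): step: R->2, L=2; F->plug->F->R->C->L->F->refl->D->L'->G->R'->B->plug->B
Char 6 ('B'): step: R->3, L=2; B->plug->B->R->C->L->F->refl->D->L'->G->R'->C->plug->H
Char 7 ('E'): step: R->4, L=2; E->plug->E->R->H->L->C->refl->A->L'->A->R'->D->plug->D
Char 8 ('F'): step: R->5, L=2; F->plug->F->R->B->L->H->refl->E->L'->E->R'->A->plug->A
Char 9 ('B'): step: R->6, L=2; B->plug->B->R->G->L->D->refl->F->L'->C->R'->F->plug->F
Final: ciphertext=FGFDBHDAF, RIGHT=6, LEFT=2

Answer: FGFDBHDAF 6 2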